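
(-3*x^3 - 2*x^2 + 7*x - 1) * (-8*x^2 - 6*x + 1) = 24*x^5 + 34*x^4 - 47*x^3 - 36*x^2 + 13*x - 1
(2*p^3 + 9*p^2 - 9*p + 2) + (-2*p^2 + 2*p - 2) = 2*p^3 + 7*p^2 - 7*p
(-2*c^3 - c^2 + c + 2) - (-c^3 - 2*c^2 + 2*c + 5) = -c^3 + c^2 - c - 3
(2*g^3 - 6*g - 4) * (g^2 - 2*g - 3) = 2*g^5 - 4*g^4 - 12*g^3 + 8*g^2 + 26*g + 12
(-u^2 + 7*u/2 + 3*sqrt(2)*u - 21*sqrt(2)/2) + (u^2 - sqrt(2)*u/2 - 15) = 7*u/2 + 5*sqrt(2)*u/2 - 15 - 21*sqrt(2)/2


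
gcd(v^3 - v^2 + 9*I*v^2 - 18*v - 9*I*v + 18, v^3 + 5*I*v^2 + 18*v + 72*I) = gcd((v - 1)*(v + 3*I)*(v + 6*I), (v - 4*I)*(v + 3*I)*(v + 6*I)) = v^2 + 9*I*v - 18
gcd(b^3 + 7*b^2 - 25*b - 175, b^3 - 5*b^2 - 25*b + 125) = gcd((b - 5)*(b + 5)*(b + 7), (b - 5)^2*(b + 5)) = b^2 - 25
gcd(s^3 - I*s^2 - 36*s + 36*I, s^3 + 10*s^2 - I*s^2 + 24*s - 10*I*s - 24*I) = s^2 + s*(6 - I) - 6*I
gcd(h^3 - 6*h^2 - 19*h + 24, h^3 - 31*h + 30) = h - 1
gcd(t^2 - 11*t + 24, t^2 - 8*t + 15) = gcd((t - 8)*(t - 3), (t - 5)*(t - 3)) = t - 3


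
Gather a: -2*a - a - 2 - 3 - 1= -3*a - 6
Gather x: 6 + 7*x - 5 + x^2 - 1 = x^2 + 7*x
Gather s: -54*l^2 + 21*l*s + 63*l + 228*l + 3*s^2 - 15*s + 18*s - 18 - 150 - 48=-54*l^2 + 291*l + 3*s^2 + s*(21*l + 3) - 216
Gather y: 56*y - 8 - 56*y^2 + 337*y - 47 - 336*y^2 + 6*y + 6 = -392*y^2 + 399*y - 49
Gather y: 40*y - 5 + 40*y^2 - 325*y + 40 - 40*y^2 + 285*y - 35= 0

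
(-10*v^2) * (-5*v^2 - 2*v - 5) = 50*v^4 + 20*v^3 + 50*v^2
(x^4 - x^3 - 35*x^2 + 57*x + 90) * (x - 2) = x^5 - 3*x^4 - 33*x^3 + 127*x^2 - 24*x - 180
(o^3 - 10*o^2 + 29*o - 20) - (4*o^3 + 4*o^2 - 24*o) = -3*o^3 - 14*o^2 + 53*o - 20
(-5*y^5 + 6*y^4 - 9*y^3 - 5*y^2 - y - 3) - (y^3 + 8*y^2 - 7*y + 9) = -5*y^5 + 6*y^4 - 10*y^3 - 13*y^2 + 6*y - 12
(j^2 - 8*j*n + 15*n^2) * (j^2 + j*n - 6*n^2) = j^4 - 7*j^3*n + j^2*n^2 + 63*j*n^3 - 90*n^4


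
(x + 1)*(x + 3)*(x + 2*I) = x^3 + 4*x^2 + 2*I*x^2 + 3*x + 8*I*x + 6*I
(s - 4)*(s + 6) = s^2 + 2*s - 24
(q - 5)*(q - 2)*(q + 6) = q^3 - q^2 - 32*q + 60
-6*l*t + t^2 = t*(-6*l + t)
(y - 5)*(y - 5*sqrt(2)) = y^2 - 5*sqrt(2)*y - 5*y + 25*sqrt(2)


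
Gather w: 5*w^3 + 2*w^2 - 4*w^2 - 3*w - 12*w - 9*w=5*w^3 - 2*w^2 - 24*w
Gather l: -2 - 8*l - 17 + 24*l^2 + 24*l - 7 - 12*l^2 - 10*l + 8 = 12*l^2 + 6*l - 18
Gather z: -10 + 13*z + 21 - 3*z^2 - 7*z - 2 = -3*z^2 + 6*z + 9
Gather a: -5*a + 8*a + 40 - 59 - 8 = 3*a - 27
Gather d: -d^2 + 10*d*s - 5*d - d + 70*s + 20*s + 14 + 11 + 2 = -d^2 + d*(10*s - 6) + 90*s + 27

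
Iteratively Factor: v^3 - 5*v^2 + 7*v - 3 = (v - 3)*(v^2 - 2*v + 1) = (v - 3)*(v - 1)*(v - 1)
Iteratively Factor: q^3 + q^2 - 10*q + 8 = (q + 4)*(q^2 - 3*q + 2) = (q - 2)*(q + 4)*(q - 1)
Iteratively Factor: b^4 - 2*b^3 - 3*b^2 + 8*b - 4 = (b - 1)*(b^3 - b^2 - 4*b + 4) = (b - 1)^2*(b^2 - 4) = (b - 2)*(b - 1)^2*(b + 2)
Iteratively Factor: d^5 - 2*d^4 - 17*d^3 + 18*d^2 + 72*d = (d - 4)*(d^4 + 2*d^3 - 9*d^2 - 18*d) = d*(d - 4)*(d^3 + 2*d^2 - 9*d - 18) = d*(d - 4)*(d - 3)*(d^2 + 5*d + 6) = d*(d - 4)*(d - 3)*(d + 2)*(d + 3)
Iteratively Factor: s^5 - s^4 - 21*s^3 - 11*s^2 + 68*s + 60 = (s + 2)*(s^4 - 3*s^3 - 15*s^2 + 19*s + 30) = (s - 2)*(s + 2)*(s^3 - s^2 - 17*s - 15) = (s - 2)*(s + 2)*(s + 3)*(s^2 - 4*s - 5) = (s - 5)*(s - 2)*(s + 2)*(s + 3)*(s + 1)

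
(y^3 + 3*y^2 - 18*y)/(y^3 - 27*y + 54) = y/(y - 3)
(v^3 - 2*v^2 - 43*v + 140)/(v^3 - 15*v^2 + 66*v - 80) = (v^2 + 3*v - 28)/(v^2 - 10*v + 16)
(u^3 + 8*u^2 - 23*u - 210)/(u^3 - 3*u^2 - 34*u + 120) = (u + 7)/(u - 4)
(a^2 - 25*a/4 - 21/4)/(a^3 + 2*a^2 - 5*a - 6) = (4*a^2 - 25*a - 21)/(4*(a^3 + 2*a^2 - 5*a - 6))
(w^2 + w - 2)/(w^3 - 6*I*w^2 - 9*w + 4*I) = (w^2 + w - 2)/(w^3 - 6*I*w^2 - 9*w + 4*I)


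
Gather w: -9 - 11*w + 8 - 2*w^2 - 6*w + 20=-2*w^2 - 17*w + 19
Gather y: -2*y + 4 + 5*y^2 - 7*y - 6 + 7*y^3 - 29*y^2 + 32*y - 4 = 7*y^3 - 24*y^2 + 23*y - 6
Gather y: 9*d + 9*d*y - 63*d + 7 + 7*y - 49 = -54*d + y*(9*d + 7) - 42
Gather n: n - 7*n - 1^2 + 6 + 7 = 12 - 6*n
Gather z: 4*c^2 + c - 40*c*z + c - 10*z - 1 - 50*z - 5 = 4*c^2 + 2*c + z*(-40*c - 60) - 6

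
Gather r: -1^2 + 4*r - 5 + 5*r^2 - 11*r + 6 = 5*r^2 - 7*r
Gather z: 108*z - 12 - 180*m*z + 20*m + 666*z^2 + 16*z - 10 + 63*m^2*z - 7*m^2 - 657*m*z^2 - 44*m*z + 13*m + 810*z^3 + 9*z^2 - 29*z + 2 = -7*m^2 + 33*m + 810*z^3 + z^2*(675 - 657*m) + z*(63*m^2 - 224*m + 95) - 20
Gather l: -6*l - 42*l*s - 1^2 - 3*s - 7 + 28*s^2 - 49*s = l*(-42*s - 6) + 28*s^2 - 52*s - 8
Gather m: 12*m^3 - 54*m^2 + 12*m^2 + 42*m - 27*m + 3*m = 12*m^3 - 42*m^2 + 18*m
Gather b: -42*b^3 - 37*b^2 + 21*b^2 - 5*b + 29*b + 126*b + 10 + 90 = -42*b^3 - 16*b^2 + 150*b + 100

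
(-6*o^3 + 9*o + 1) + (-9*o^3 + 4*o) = -15*o^3 + 13*o + 1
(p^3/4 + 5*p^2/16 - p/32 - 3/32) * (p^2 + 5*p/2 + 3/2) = p^5/4 + 15*p^4/16 + 9*p^3/8 + 19*p^2/64 - 9*p/32 - 9/64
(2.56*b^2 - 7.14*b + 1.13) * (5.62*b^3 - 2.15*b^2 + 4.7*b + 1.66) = 14.3872*b^5 - 45.6308*b^4 + 33.7336*b^3 - 31.7379*b^2 - 6.5414*b + 1.8758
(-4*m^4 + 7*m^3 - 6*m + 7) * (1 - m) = 4*m^5 - 11*m^4 + 7*m^3 + 6*m^2 - 13*m + 7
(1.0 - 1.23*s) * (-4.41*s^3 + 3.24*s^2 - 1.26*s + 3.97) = 5.4243*s^4 - 8.3952*s^3 + 4.7898*s^2 - 6.1431*s + 3.97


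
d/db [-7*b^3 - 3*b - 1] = -21*b^2 - 3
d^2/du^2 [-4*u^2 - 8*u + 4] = -8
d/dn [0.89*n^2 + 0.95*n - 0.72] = 1.78*n + 0.95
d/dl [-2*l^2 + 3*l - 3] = 3 - 4*l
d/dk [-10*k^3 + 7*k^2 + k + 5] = -30*k^2 + 14*k + 1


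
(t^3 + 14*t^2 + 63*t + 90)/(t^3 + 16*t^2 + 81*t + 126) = (t + 5)/(t + 7)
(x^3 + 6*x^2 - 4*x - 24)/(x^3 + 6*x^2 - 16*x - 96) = (x^2 - 4)/(x^2 - 16)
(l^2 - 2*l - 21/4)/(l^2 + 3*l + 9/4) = (2*l - 7)/(2*l + 3)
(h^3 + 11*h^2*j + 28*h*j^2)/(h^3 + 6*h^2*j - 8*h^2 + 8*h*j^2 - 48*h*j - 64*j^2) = h*(h + 7*j)/(h^2 + 2*h*j - 8*h - 16*j)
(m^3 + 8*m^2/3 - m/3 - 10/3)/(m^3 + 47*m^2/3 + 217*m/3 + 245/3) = (m^2 + m - 2)/(m^2 + 14*m + 49)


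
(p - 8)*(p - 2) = p^2 - 10*p + 16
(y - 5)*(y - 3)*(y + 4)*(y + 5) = y^4 + y^3 - 37*y^2 - 25*y + 300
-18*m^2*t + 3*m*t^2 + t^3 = t*(-3*m + t)*(6*m + t)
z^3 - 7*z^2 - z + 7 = (z - 7)*(z - 1)*(z + 1)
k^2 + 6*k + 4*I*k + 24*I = (k + 6)*(k + 4*I)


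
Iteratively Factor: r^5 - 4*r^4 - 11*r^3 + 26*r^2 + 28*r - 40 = (r - 1)*(r^4 - 3*r^3 - 14*r^2 + 12*r + 40) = (r - 1)*(r + 2)*(r^3 - 5*r^2 - 4*r + 20) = (r - 5)*(r - 1)*(r + 2)*(r^2 - 4) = (r - 5)*(r - 1)*(r + 2)^2*(r - 2)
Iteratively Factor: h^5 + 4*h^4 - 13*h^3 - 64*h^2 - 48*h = (h + 3)*(h^4 + h^3 - 16*h^2 - 16*h) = (h + 1)*(h + 3)*(h^3 - 16*h) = h*(h + 1)*(h + 3)*(h^2 - 16) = h*(h - 4)*(h + 1)*(h + 3)*(h + 4)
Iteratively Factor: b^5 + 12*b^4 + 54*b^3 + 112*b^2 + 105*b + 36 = (b + 4)*(b^4 + 8*b^3 + 22*b^2 + 24*b + 9) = (b + 1)*(b + 4)*(b^3 + 7*b^2 + 15*b + 9) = (b + 1)*(b + 3)*(b + 4)*(b^2 + 4*b + 3) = (b + 1)^2*(b + 3)*(b + 4)*(b + 3)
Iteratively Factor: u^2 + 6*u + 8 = (u + 2)*(u + 4)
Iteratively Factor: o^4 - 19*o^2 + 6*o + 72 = (o - 3)*(o^3 + 3*o^2 - 10*o - 24) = (o - 3)^2*(o^2 + 6*o + 8) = (o - 3)^2*(o + 4)*(o + 2)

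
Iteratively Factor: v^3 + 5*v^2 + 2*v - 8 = (v + 4)*(v^2 + v - 2) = (v - 1)*(v + 4)*(v + 2)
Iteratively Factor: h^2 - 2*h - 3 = (h + 1)*(h - 3)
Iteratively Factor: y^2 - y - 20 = (y + 4)*(y - 5)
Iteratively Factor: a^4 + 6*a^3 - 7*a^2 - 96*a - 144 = (a + 3)*(a^3 + 3*a^2 - 16*a - 48) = (a + 3)^2*(a^2 - 16) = (a + 3)^2*(a + 4)*(a - 4)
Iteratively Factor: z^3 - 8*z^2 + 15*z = (z)*(z^2 - 8*z + 15) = z*(z - 5)*(z - 3)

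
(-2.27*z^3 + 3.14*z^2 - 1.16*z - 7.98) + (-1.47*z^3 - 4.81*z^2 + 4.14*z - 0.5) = -3.74*z^3 - 1.67*z^2 + 2.98*z - 8.48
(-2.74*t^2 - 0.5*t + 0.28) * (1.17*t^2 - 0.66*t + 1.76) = -3.2058*t^4 + 1.2234*t^3 - 4.1648*t^2 - 1.0648*t + 0.4928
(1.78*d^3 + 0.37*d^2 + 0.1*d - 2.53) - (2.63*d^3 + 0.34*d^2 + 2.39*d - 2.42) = -0.85*d^3 + 0.03*d^2 - 2.29*d - 0.11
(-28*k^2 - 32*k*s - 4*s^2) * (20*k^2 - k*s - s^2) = -560*k^4 - 612*k^3*s - 20*k^2*s^2 + 36*k*s^3 + 4*s^4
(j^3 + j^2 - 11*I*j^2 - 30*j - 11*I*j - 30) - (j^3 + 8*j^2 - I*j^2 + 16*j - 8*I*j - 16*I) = -7*j^2 - 10*I*j^2 - 46*j - 3*I*j - 30 + 16*I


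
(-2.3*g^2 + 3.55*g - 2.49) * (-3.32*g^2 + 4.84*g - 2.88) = 7.636*g^4 - 22.918*g^3 + 32.0728*g^2 - 22.2756*g + 7.1712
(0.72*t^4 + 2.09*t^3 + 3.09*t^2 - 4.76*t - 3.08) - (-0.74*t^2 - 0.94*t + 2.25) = 0.72*t^4 + 2.09*t^3 + 3.83*t^2 - 3.82*t - 5.33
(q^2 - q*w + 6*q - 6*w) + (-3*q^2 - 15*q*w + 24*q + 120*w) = -2*q^2 - 16*q*w + 30*q + 114*w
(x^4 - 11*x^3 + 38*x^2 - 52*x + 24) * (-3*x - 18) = -3*x^5 + 15*x^4 + 84*x^3 - 528*x^2 + 864*x - 432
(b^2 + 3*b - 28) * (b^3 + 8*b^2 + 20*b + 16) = b^5 + 11*b^4 + 16*b^3 - 148*b^2 - 512*b - 448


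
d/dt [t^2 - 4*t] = 2*t - 4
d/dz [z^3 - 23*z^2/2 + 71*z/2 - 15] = 3*z^2 - 23*z + 71/2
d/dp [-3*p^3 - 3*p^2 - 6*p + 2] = -9*p^2 - 6*p - 6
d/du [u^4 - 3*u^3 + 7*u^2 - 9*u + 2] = 4*u^3 - 9*u^2 + 14*u - 9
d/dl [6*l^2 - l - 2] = 12*l - 1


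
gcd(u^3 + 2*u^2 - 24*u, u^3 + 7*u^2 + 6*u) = u^2 + 6*u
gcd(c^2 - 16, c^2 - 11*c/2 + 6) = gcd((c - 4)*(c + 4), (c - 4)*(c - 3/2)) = c - 4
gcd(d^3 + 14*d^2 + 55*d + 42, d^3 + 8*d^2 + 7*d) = d^2 + 8*d + 7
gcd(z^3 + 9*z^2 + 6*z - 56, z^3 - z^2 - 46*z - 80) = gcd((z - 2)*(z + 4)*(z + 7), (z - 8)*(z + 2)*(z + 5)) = 1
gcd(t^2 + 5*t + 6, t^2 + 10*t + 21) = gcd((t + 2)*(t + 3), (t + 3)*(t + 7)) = t + 3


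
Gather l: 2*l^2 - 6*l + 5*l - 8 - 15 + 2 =2*l^2 - l - 21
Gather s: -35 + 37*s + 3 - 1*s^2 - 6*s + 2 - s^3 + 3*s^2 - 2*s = -s^3 + 2*s^2 + 29*s - 30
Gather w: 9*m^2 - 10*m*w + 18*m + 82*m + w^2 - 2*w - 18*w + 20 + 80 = 9*m^2 + 100*m + w^2 + w*(-10*m - 20) + 100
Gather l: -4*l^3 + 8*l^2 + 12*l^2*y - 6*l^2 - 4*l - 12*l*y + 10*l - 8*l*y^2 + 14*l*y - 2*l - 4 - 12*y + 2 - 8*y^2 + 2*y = -4*l^3 + l^2*(12*y + 2) + l*(-8*y^2 + 2*y + 4) - 8*y^2 - 10*y - 2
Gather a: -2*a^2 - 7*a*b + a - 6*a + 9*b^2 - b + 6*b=-2*a^2 + a*(-7*b - 5) + 9*b^2 + 5*b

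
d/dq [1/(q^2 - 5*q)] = (5 - 2*q)/(q^2*(q - 5)^2)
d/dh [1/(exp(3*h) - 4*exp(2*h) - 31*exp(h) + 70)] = (-3*exp(2*h) + 8*exp(h) + 31)*exp(h)/(exp(3*h) - 4*exp(2*h) - 31*exp(h) + 70)^2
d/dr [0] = 0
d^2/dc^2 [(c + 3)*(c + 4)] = 2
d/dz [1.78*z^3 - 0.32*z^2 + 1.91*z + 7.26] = 5.34*z^2 - 0.64*z + 1.91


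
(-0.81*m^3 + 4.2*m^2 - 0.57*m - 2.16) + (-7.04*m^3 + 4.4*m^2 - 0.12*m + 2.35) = -7.85*m^3 + 8.6*m^2 - 0.69*m + 0.19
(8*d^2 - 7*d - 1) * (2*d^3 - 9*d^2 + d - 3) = 16*d^5 - 86*d^4 + 69*d^3 - 22*d^2 + 20*d + 3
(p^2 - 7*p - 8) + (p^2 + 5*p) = 2*p^2 - 2*p - 8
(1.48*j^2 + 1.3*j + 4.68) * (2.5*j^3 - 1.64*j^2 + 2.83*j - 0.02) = 3.7*j^5 + 0.8228*j^4 + 13.7564*j^3 - 4.0258*j^2 + 13.2184*j - 0.0936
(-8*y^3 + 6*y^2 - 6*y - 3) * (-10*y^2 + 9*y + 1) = 80*y^5 - 132*y^4 + 106*y^3 - 18*y^2 - 33*y - 3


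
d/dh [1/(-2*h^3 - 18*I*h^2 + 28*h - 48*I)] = (3*h^2 + 18*I*h - 14)/(2*(h^3 + 9*I*h^2 - 14*h + 24*I)^2)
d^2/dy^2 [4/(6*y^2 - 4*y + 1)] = 16*(-18*y^2 + 12*y + 8*(3*y - 1)^2 - 3)/(6*y^2 - 4*y + 1)^3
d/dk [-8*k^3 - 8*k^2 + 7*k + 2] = -24*k^2 - 16*k + 7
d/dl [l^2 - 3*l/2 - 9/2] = 2*l - 3/2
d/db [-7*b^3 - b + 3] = -21*b^2 - 1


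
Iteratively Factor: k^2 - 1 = (k + 1)*(k - 1)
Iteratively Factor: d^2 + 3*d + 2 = (d + 1)*(d + 2)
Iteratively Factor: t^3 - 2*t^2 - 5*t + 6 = (t + 2)*(t^2 - 4*t + 3) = (t - 3)*(t + 2)*(t - 1)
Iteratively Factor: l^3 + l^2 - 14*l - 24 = (l + 2)*(l^2 - l - 12) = (l + 2)*(l + 3)*(l - 4)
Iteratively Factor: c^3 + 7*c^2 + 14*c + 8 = (c + 1)*(c^2 + 6*c + 8) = (c + 1)*(c + 2)*(c + 4)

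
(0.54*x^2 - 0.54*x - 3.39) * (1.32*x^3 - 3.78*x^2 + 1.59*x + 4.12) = 0.7128*x^5 - 2.754*x^4 - 1.575*x^3 + 14.1804*x^2 - 7.6149*x - 13.9668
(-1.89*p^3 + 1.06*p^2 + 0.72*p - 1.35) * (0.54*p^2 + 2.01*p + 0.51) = -1.0206*p^5 - 3.2265*p^4 + 1.5555*p^3 + 1.2588*p^2 - 2.3463*p - 0.6885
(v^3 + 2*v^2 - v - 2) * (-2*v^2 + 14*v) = -2*v^5 + 10*v^4 + 30*v^3 - 10*v^2 - 28*v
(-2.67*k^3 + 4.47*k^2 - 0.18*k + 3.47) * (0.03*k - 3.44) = -0.0801*k^4 + 9.3189*k^3 - 15.3822*k^2 + 0.7233*k - 11.9368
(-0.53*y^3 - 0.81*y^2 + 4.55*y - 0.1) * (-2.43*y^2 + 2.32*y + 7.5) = 1.2879*y^5 + 0.7387*y^4 - 16.9107*y^3 + 4.724*y^2 + 33.893*y - 0.75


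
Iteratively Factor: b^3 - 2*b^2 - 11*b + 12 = (b + 3)*(b^2 - 5*b + 4) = (b - 1)*(b + 3)*(b - 4)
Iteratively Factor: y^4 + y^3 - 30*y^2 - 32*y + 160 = (y - 5)*(y^3 + 6*y^2 - 32) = (y - 5)*(y - 2)*(y^2 + 8*y + 16) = (y - 5)*(y - 2)*(y + 4)*(y + 4)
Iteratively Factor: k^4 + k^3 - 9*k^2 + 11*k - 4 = (k - 1)*(k^3 + 2*k^2 - 7*k + 4) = (k - 1)*(k + 4)*(k^2 - 2*k + 1) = (k - 1)^2*(k + 4)*(k - 1)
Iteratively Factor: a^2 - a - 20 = (a - 5)*(a + 4)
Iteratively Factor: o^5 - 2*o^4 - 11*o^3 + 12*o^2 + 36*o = (o + 2)*(o^4 - 4*o^3 - 3*o^2 + 18*o) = (o + 2)^2*(o^3 - 6*o^2 + 9*o) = (o - 3)*(o + 2)^2*(o^2 - 3*o) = (o - 3)^2*(o + 2)^2*(o)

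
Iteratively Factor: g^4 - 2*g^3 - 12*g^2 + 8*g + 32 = (g + 2)*(g^3 - 4*g^2 - 4*g + 16) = (g - 4)*(g + 2)*(g^2 - 4) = (g - 4)*(g - 2)*(g + 2)*(g + 2)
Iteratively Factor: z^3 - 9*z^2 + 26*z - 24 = (z - 3)*(z^2 - 6*z + 8) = (z - 4)*(z - 3)*(z - 2)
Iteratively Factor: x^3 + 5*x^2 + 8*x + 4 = (x + 2)*(x^2 + 3*x + 2) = (x + 1)*(x + 2)*(x + 2)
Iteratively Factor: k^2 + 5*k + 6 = (k + 3)*(k + 2)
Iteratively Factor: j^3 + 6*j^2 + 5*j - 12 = (j + 3)*(j^2 + 3*j - 4) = (j + 3)*(j + 4)*(j - 1)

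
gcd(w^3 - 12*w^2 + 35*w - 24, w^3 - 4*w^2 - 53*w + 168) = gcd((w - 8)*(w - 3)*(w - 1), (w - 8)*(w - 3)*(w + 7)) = w^2 - 11*w + 24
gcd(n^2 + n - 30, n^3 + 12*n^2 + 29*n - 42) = n + 6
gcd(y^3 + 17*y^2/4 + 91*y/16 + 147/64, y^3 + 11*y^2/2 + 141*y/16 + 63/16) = y^2 + 5*y/2 + 21/16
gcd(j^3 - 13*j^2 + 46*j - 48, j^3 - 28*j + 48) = j - 2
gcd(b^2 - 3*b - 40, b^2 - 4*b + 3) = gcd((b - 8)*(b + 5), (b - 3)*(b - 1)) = 1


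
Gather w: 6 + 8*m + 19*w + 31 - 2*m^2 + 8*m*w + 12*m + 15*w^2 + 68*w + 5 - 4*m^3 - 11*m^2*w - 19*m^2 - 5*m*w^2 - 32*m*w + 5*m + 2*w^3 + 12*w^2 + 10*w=-4*m^3 - 21*m^2 + 25*m + 2*w^3 + w^2*(27 - 5*m) + w*(-11*m^2 - 24*m + 97) + 42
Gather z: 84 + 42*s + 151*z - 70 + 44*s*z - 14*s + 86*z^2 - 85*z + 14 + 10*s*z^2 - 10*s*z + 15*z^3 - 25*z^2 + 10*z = 28*s + 15*z^3 + z^2*(10*s + 61) + z*(34*s + 76) + 28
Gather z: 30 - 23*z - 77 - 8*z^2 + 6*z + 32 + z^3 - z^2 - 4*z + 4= z^3 - 9*z^2 - 21*z - 11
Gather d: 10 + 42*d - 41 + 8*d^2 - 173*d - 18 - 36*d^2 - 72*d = -28*d^2 - 203*d - 49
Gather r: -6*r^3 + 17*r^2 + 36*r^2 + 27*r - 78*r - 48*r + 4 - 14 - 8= -6*r^3 + 53*r^2 - 99*r - 18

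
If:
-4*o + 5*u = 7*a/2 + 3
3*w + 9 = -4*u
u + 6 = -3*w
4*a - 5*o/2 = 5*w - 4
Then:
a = -832/297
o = 134/297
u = -1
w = -5/3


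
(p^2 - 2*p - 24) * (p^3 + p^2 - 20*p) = p^5 - p^4 - 46*p^3 + 16*p^2 + 480*p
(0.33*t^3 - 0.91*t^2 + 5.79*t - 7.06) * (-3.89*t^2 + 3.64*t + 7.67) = -1.2837*t^5 + 4.7411*t^4 - 23.3044*t^3 + 41.5593*t^2 + 18.7109*t - 54.1502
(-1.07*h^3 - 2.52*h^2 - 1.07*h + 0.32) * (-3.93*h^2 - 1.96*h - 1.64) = 4.2051*h^5 + 12.0008*h^4 + 10.8991*h^3 + 4.9724*h^2 + 1.1276*h - 0.5248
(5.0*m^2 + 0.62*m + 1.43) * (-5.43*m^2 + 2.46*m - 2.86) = -27.15*m^4 + 8.9334*m^3 - 20.5397*m^2 + 1.7446*m - 4.0898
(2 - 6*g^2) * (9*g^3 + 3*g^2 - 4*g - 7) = -54*g^5 - 18*g^4 + 42*g^3 + 48*g^2 - 8*g - 14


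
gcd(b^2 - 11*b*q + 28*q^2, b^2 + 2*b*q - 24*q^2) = -b + 4*q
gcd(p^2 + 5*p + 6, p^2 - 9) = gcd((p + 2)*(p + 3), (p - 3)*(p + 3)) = p + 3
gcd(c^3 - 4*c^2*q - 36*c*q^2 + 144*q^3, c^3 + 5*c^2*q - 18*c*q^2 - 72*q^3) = -c^2 - 2*c*q + 24*q^2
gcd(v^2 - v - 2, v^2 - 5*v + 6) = v - 2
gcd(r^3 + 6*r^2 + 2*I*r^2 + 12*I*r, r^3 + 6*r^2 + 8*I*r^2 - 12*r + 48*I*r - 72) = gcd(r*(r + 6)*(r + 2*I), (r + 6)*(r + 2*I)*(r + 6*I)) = r^2 + r*(6 + 2*I) + 12*I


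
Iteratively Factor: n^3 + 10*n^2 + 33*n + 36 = (n + 4)*(n^2 + 6*n + 9) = (n + 3)*(n + 4)*(n + 3)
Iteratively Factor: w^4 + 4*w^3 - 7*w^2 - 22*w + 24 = (w - 2)*(w^3 + 6*w^2 + 5*w - 12) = (w - 2)*(w + 3)*(w^2 + 3*w - 4) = (w - 2)*(w + 3)*(w + 4)*(w - 1)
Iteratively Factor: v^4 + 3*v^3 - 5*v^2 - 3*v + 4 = (v - 1)*(v^3 + 4*v^2 - v - 4) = (v - 1)^2*(v^2 + 5*v + 4) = (v - 1)^2*(v + 1)*(v + 4)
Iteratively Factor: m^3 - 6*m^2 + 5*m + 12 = (m - 4)*(m^2 - 2*m - 3) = (m - 4)*(m + 1)*(m - 3)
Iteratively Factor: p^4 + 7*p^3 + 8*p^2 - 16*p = (p)*(p^3 + 7*p^2 + 8*p - 16) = p*(p + 4)*(p^2 + 3*p - 4) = p*(p + 4)^2*(p - 1)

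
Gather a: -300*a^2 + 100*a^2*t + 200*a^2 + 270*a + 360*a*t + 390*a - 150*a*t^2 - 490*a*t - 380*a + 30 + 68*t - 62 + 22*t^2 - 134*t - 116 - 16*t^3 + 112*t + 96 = a^2*(100*t - 100) + a*(-150*t^2 - 130*t + 280) - 16*t^3 + 22*t^2 + 46*t - 52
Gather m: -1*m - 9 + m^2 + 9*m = m^2 + 8*m - 9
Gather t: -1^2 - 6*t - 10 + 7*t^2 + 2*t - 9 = 7*t^2 - 4*t - 20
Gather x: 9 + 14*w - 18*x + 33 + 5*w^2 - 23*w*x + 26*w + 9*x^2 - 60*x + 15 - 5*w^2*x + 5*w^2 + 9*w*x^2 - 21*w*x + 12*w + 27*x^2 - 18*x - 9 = 10*w^2 + 52*w + x^2*(9*w + 36) + x*(-5*w^2 - 44*w - 96) + 48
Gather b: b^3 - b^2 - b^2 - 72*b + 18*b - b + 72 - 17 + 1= b^3 - 2*b^2 - 55*b + 56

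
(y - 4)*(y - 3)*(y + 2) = y^3 - 5*y^2 - 2*y + 24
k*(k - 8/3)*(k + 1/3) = k^3 - 7*k^2/3 - 8*k/9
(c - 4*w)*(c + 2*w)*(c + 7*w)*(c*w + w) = c^4*w + 5*c^3*w^2 + c^3*w - 22*c^2*w^3 + 5*c^2*w^2 - 56*c*w^4 - 22*c*w^3 - 56*w^4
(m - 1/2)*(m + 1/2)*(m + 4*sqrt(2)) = m^3 + 4*sqrt(2)*m^2 - m/4 - sqrt(2)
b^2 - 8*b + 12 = (b - 6)*(b - 2)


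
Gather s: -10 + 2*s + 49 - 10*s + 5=44 - 8*s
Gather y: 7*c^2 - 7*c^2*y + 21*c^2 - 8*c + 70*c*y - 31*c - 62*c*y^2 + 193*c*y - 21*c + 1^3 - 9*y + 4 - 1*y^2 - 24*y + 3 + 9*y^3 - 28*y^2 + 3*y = 28*c^2 - 60*c + 9*y^3 + y^2*(-62*c - 29) + y*(-7*c^2 + 263*c - 30) + 8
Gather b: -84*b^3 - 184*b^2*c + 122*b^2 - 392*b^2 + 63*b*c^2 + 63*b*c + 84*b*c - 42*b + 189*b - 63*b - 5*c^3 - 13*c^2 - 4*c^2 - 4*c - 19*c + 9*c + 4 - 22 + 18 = -84*b^3 + b^2*(-184*c - 270) + b*(63*c^2 + 147*c + 84) - 5*c^3 - 17*c^2 - 14*c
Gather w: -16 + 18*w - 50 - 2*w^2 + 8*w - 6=-2*w^2 + 26*w - 72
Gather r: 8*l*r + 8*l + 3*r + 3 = 8*l + r*(8*l + 3) + 3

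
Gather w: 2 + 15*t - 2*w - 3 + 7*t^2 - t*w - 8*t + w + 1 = 7*t^2 + 7*t + w*(-t - 1)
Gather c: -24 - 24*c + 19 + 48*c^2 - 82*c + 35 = 48*c^2 - 106*c + 30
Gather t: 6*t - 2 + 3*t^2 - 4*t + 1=3*t^2 + 2*t - 1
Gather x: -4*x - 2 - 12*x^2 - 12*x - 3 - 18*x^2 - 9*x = -30*x^2 - 25*x - 5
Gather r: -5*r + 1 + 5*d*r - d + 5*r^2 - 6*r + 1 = -d + 5*r^2 + r*(5*d - 11) + 2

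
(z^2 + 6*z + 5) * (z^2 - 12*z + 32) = z^4 - 6*z^3 - 35*z^2 + 132*z + 160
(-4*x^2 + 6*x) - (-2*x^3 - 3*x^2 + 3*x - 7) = 2*x^3 - x^2 + 3*x + 7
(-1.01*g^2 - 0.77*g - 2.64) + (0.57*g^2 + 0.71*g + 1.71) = -0.44*g^2 - 0.0600000000000001*g - 0.93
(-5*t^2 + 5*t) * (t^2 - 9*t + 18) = -5*t^4 + 50*t^3 - 135*t^2 + 90*t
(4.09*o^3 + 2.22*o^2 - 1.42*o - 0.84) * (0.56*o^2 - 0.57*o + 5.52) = 2.2904*o^5 - 1.0881*o^4 + 20.5162*o^3 + 12.5934*o^2 - 7.3596*o - 4.6368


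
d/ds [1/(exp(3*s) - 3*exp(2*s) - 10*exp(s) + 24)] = (-3*exp(2*s) + 6*exp(s) + 10)*exp(s)/(exp(3*s) - 3*exp(2*s) - 10*exp(s) + 24)^2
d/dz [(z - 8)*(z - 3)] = 2*z - 11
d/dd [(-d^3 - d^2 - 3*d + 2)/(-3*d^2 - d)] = (3*d^4 + 2*d^3 - 8*d^2 + 12*d + 2)/(d^2*(9*d^2 + 6*d + 1))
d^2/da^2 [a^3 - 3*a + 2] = 6*a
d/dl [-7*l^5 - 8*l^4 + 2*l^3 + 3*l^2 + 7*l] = -35*l^4 - 32*l^3 + 6*l^2 + 6*l + 7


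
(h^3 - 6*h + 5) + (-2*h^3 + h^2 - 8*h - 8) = -h^3 + h^2 - 14*h - 3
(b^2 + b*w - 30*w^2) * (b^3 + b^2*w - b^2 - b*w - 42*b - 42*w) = b^5 + 2*b^4*w - b^4 - 29*b^3*w^2 - 2*b^3*w - 42*b^3 - 30*b^2*w^3 + 29*b^2*w^2 - 84*b^2*w + 30*b*w^3 + 1218*b*w^2 + 1260*w^3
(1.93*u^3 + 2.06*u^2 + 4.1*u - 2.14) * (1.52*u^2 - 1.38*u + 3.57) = 2.9336*u^5 + 0.4678*u^4 + 10.2793*u^3 - 1.5566*u^2 + 17.5902*u - 7.6398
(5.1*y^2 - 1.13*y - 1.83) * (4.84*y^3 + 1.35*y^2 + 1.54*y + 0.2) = 24.684*y^5 + 1.4158*y^4 - 2.5287*y^3 - 3.1907*y^2 - 3.0442*y - 0.366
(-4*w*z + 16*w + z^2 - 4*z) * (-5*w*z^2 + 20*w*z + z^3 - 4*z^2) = 20*w^2*z^3 - 160*w^2*z^2 + 320*w^2*z - 9*w*z^4 + 72*w*z^3 - 144*w*z^2 + z^5 - 8*z^4 + 16*z^3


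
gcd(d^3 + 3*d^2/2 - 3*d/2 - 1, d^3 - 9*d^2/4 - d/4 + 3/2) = d - 1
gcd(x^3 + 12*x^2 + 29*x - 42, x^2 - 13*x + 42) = 1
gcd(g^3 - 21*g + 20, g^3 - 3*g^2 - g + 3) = g - 1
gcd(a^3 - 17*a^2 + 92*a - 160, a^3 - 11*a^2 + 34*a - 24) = a - 4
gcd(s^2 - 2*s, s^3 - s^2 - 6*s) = s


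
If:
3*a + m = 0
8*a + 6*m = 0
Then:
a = 0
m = 0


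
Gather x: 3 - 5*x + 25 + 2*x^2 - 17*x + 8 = 2*x^2 - 22*x + 36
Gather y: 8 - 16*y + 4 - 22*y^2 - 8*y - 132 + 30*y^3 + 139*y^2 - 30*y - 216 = 30*y^3 + 117*y^2 - 54*y - 336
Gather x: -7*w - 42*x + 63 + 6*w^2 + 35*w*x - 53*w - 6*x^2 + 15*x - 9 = 6*w^2 - 60*w - 6*x^2 + x*(35*w - 27) + 54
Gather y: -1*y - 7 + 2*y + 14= y + 7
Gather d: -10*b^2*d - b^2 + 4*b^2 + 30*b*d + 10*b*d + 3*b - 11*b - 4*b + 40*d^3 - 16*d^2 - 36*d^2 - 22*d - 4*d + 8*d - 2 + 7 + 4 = 3*b^2 - 12*b + 40*d^3 - 52*d^2 + d*(-10*b^2 + 40*b - 18) + 9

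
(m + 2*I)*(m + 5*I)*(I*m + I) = I*m^3 - 7*m^2 + I*m^2 - 7*m - 10*I*m - 10*I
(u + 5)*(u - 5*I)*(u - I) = u^3 + 5*u^2 - 6*I*u^2 - 5*u - 30*I*u - 25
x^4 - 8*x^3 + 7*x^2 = x^2*(x - 7)*(x - 1)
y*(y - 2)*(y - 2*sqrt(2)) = y^3 - 2*sqrt(2)*y^2 - 2*y^2 + 4*sqrt(2)*y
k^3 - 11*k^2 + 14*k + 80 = (k - 8)*(k - 5)*(k + 2)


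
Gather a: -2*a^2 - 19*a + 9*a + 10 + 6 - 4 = -2*a^2 - 10*a + 12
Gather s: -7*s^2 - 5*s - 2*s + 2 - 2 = -7*s^2 - 7*s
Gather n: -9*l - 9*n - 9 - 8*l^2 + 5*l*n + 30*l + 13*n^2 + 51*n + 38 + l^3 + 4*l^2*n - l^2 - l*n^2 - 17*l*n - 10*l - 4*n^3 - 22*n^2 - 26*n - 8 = l^3 - 9*l^2 + 11*l - 4*n^3 + n^2*(-l - 9) + n*(4*l^2 - 12*l + 16) + 21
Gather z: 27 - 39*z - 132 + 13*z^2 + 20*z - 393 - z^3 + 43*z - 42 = -z^3 + 13*z^2 + 24*z - 540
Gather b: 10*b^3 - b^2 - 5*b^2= 10*b^3 - 6*b^2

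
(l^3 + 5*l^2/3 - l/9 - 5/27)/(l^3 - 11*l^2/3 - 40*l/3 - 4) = (9*l^2 + 12*l - 5)/(9*(l^2 - 4*l - 12))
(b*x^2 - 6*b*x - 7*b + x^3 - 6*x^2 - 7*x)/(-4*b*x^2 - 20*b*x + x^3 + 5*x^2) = (-b*x^2 + 6*b*x + 7*b - x^3 + 6*x^2 + 7*x)/(x*(4*b*x + 20*b - x^2 - 5*x))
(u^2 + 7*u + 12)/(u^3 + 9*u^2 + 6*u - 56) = (u + 3)/(u^2 + 5*u - 14)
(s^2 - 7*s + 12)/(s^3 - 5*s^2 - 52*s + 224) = (s - 3)/(s^2 - s - 56)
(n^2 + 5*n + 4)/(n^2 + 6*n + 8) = (n + 1)/(n + 2)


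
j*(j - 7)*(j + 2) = j^3 - 5*j^2 - 14*j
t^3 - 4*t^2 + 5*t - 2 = (t - 2)*(t - 1)^2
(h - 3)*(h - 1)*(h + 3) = h^3 - h^2 - 9*h + 9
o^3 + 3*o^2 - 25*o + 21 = (o - 3)*(o - 1)*(o + 7)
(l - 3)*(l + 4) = l^2 + l - 12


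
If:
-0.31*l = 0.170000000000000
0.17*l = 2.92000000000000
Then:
No Solution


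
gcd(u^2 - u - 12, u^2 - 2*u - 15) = u + 3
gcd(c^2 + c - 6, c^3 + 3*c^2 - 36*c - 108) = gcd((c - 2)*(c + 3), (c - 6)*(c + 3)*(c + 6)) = c + 3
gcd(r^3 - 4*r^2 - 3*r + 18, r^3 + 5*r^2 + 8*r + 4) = r + 2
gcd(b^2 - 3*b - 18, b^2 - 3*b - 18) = b^2 - 3*b - 18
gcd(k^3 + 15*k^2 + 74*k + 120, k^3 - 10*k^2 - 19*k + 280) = k + 5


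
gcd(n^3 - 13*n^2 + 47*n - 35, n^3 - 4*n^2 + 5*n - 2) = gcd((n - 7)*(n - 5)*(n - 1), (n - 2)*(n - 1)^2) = n - 1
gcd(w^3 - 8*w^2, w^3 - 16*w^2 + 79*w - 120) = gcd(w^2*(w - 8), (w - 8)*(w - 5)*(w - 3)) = w - 8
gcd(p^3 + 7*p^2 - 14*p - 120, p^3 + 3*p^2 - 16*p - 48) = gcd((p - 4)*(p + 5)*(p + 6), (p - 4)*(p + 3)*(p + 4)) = p - 4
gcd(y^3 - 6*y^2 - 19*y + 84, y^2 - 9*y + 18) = y - 3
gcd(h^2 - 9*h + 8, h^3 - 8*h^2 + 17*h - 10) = h - 1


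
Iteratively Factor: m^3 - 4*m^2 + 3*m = (m)*(m^2 - 4*m + 3) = m*(m - 3)*(m - 1)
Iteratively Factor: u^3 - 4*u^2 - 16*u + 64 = (u - 4)*(u^2 - 16) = (u - 4)^2*(u + 4)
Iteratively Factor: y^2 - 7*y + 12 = (y - 3)*(y - 4)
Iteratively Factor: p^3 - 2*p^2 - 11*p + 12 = (p + 3)*(p^2 - 5*p + 4) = (p - 4)*(p + 3)*(p - 1)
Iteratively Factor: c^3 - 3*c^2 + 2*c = (c - 2)*(c^2 - c) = c*(c - 2)*(c - 1)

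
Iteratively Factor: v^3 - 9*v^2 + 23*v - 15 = (v - 5)*(v^2 - 4*v + 3) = (v - 5)*(v - 1)*(v - 3)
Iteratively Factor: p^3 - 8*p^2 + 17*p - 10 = (p - 2)*(p^2 - 6*p + 5) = (p - 5)*(p - 2)*(p - 1)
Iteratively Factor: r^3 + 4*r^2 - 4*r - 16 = (r + 4)*(r^2 - 4) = (r + 2)*(r + 4)*(r - 2)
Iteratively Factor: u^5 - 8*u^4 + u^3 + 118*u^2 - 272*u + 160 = (u + 4)*(u^4 - 12*u^3 + 49*u^2 - 78*u + 40) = (u - 1)*(u + 4)*(u^3 - 11*u^2 + 38*u - 40) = (u - 2)*(u - 1)*(u + 4)*(u^2 - 9*u + 20) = (u - 4)*(u - 2)*(u - 1)*(u + 4)*(u - 5)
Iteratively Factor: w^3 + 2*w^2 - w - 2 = (w + 2)*(w^2 - 1) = (w + 1)*(w + 2)*(w - 1)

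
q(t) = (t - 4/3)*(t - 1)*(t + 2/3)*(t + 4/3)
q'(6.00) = 799.26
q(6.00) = 1140.74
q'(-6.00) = -870.07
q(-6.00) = 1277.63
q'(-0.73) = 2.07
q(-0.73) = -0.14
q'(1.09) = -0.74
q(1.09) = -0.09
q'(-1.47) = -7.09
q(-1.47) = 0.76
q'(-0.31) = 1.89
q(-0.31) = 0.79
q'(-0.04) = 0.79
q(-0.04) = 1.16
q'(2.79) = 66.04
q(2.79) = 37.16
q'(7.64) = 1688.65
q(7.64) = 3121.39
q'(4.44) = 309.29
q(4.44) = 315.08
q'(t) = (t - 4/3)*(t - 1)*(t + 2/3) + (t - 4/3)*(t - 1)*(t + 4/3) + (t - 4/3)*(t + 2/3)*(t + 4/3) + (t - 1)*(t + 2/3)*(t + 4/3) = 4*t^3 - t^2 - 44*t/9 + 16/27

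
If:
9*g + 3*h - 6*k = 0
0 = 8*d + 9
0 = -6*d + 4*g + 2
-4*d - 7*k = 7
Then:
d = -9/8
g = -35/16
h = 655/112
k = -5/14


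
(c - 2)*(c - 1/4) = c^2 - 9*c/4 + 1/2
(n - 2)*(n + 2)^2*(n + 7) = n^4 + 9*n^3 + 10*n^2 - 36*n - 56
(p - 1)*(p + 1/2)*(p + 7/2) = p^3 + 3*p^2 - 9*p/4 - 7/4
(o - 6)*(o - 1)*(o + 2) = o^3 - 5*o^2 - 8*o + 12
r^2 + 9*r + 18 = (r + 3)*(r + 6)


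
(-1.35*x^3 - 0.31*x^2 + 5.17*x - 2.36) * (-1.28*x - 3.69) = 1.728*x^4 + 5.3783*x^3 - 5.4737*x^2 - 16.0565*x + 8.7084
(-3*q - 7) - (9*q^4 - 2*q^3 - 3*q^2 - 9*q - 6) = -9*q^4 + 2*q^3 + 3*q^2 + 6*q - 1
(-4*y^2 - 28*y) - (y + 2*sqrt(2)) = -4*y^2 - 29*y - 2*sqrt(2)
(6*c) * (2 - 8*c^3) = -48*c^4 + 12*c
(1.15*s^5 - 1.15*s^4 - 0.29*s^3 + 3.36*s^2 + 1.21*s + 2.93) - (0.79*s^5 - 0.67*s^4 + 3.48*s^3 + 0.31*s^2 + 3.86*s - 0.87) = 0.36*s^5 - 0.48*s^4 - 3.77*s^3 + 3.05*s^2 - 2.65*s + 3.8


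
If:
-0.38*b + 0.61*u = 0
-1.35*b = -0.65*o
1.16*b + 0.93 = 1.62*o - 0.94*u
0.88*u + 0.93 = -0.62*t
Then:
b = 0.57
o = 1.19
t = -2.01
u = 0.36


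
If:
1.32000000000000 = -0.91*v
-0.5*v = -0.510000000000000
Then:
No Solution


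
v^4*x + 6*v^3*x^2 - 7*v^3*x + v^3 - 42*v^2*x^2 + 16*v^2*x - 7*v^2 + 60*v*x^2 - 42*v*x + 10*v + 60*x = (v - 5)*(v - 2)*(v + 6*x)*(v*x + 1)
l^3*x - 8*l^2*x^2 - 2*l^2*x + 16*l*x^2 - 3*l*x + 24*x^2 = (l - 3)*(l - 8*x)*(l*x + x)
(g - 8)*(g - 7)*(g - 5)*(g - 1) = g^4 - 21*g^3 + 151*g^2 - 411*g + 280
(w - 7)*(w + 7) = w^2 - 49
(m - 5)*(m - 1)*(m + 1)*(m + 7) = m^4 + 2*m^3 - 36*m^2 - 2*m + 35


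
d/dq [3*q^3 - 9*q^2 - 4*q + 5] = 9*q^2 - 18*q - 4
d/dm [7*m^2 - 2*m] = 14*m - 2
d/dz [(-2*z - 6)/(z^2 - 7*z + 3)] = 2*(z^2 + 6*z - 24)/(z^4 - 14*z^3 + 55*z^2 - 42*z + 9)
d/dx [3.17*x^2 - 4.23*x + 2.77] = 6.34*x - 4.23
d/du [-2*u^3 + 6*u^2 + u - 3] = -6*u^2 + 12*u + 1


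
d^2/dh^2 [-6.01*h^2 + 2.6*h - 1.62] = -12.0200000000000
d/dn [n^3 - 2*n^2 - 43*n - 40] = 3*n^2 - 4*n - 43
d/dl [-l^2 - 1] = -2*l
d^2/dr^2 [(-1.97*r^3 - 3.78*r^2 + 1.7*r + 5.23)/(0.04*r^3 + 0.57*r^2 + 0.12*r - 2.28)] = (1.38777878078145e-17*r^7 + 0.0777359999999998*r^6 + 0.0730559999999985*r^5 - 1.714128*r^4 - 6.49011599999998*r^3 - 14.03451*r^2 - 43.18092*r - 24.625224)/(6.4e-5*r^9 + 0.002736*r^8 + 0.039564*r^7 + 0.190665*r^6 - 0.193212*r^5 - 2.263356*r^4 - 0.310176*r^3 + 8.790768*r^2 + 1.871424*r - 11.852352)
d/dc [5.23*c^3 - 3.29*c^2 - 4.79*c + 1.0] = 15.69*c^2 - 6.58*c - 4.79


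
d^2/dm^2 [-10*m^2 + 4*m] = -20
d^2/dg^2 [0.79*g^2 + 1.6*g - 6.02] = 1.58000000000000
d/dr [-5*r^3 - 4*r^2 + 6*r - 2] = -15*r^2 - 8*r + 6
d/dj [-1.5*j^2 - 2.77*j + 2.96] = -3.0*j - 2.77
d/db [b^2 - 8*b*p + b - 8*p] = 2*b - 8*p + 1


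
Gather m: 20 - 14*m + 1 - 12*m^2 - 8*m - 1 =-12*m^2 - 22*m + 20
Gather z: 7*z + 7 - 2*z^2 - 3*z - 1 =-2*z^2 + 4*z + 6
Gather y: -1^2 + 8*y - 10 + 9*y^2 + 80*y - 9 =9*y^2 + 88*y - 20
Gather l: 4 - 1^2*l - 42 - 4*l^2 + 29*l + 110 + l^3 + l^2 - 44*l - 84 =l^3 - 3*l^2 - 16*l - 12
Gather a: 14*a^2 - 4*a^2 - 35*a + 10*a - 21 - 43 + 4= 10*a^2 - 25*a - 60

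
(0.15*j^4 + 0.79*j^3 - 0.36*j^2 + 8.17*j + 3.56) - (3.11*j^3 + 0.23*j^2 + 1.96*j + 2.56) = 0.15*j^4 - 2.32*j^3 - 0.59*j^2 + 6.21*j + 1.0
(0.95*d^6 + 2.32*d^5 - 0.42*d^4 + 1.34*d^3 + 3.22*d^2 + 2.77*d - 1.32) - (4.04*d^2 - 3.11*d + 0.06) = 0.95*d^6 + 2.32*d^5 - 0.42*d^4 + 1.34*d^3 - 0.82*d^2 + 5.88*d - 1.38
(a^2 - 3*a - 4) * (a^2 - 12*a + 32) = a^4 - 15*a^3 + 64*a^2 - 48*a - 128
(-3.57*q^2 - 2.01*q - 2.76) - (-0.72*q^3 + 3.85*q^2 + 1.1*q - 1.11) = 0.72*q^3 - 7.42*q^2 - 3.11*q - 1.65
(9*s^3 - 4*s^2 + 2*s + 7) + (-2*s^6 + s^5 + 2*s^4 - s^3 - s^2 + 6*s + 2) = -2*s^6 + s^5 + 2*s^4 + 8*s^3 - 5*s^2 + 8*s + 9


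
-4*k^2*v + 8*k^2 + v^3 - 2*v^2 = (-2*k + v)*(2*k + v)*(v - 2)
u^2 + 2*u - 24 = (u - 4)*(u + 6)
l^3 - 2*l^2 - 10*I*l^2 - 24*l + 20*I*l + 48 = (l - 2)*(l - 6*I)*(l - 4*I)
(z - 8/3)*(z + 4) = z^2 + 4*z/3 - 32/3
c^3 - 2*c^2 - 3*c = c*(c - 3)*(c + 1)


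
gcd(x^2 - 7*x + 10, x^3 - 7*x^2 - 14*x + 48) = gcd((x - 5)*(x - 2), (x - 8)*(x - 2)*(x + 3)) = x - 2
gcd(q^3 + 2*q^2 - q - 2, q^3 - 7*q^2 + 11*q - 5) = q - 1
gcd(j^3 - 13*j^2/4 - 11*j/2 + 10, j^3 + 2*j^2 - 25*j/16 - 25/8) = j^2 + 3*j/4 - 5/2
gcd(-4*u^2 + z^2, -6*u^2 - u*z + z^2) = 2*u + z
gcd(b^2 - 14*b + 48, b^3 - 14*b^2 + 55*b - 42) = b - 6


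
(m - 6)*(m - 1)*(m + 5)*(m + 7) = m^4 + 5*m^3 - 43*m^2 - 173*m + 210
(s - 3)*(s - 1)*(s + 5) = s^3 + s^2 - 17*s + 15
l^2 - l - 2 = (l - 2)*(l + 1)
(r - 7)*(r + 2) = r^2 - 5*r - 14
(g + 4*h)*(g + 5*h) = g^2 + 9*g*h + 20*h^2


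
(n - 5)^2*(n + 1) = n^3 - 9*n^2 + 15*n + 25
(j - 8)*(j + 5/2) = j^2 - 11*j/2 - 20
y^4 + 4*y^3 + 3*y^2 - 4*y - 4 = (y - 1)*(y + 1)*(y + 2)^2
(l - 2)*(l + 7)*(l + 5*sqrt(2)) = l^3 + 5*l^2 + 5*sqrt(2)*l^2 - 14*l + 25*sqrt(2)*l - 70*sqrt(2)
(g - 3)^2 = g^2 - 6*g + 9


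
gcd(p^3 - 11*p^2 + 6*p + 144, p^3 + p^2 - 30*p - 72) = p^2 - 3*p - 18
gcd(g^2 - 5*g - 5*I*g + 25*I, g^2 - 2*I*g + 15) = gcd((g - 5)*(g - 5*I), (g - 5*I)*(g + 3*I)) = g - 5*I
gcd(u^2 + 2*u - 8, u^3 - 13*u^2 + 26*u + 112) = 1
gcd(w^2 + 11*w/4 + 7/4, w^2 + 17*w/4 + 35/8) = w + 7/4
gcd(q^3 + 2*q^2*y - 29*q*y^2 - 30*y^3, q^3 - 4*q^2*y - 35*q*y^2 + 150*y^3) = -q^2 - q*y + 30*y^2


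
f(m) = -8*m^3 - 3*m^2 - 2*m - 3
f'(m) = -24*m^2 - 6*m - 2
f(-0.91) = 2.36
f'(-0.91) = -16.41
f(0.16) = -3.43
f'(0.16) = -3.57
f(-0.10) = -2.82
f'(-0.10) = -1.64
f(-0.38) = -2.23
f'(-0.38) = -3.19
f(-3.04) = 200.11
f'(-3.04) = -205.56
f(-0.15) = -2.74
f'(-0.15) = -1.64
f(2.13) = -98.18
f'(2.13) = -123.67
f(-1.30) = 12.11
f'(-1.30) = -34.76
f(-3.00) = 192.00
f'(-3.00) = -200.00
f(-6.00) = 1629.00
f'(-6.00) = -830.00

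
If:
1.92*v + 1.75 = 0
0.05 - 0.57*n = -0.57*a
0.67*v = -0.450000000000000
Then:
No Solution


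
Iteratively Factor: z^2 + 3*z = (z + 3)*(z)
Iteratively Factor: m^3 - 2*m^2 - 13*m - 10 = (m + 1)*(m^2 - 3*m - 10) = (m + 1)*(m + 2)*(m - 5)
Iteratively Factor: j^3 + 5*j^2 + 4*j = (j + 1)*(j^2 + 4*j) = (j + 1)*(j + 4)*(j)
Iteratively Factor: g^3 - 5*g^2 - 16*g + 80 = (g - 5)*(g^2 - 16) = (g - 5)*(g - 4)*(g + 4)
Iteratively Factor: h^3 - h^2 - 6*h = (h + 2)*(h^2 - 3*h) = h*(h + 2)*(h - 3)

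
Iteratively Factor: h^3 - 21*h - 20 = (h - 5)*(h^2 + 5*h + 4) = (h - 5)*(h + 1)*(h + 4)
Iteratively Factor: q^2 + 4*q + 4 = (q + 2)*(q + 2)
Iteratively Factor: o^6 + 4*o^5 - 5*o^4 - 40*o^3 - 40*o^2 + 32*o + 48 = (o - 3)*(o^5 + 7*o^4 + 16*o^3 + 8*o^2 - 16*o - 16) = (o - 3)*(o + 2)*(o^4 + 5*o^3 + 6*o^2 - 4*o - 8) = (o - 3)*(o + 2)^2*(o^3 + 3*o^2 - 4) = (o - 3)*(o + 2)^3*(o^2 + o - 2) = (o - 3)*(o - 1)*(o + 2)^3*(o + 2)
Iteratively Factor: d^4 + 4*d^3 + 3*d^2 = (d + 3)*(d^3 + d^2) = d*(d + 3)*(d^2 + d) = d^2*(d + 3)*(d + 1)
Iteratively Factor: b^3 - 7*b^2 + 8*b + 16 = (b - 4)*(b^2 - 3*b - 4) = (b - 4)*(b + 1)*(b - 4)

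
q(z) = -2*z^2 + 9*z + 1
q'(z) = 9 - 4*z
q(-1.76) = -21.04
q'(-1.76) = 16.04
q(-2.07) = -26.20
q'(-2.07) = 17.28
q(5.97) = -16.55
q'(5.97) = -14.88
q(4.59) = 0.17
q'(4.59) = -9.36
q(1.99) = 10.99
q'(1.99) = 1.04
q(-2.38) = -31.75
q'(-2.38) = 18.52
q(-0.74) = -6.76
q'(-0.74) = 11.96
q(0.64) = 5.94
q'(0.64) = 6.44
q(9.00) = -80.00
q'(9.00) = -27.00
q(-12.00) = -395.00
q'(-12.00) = 57.00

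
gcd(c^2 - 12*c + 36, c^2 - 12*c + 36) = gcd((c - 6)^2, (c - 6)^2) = c^2 - 12*c + 36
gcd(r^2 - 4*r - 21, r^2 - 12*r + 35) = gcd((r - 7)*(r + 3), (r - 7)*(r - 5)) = r - 7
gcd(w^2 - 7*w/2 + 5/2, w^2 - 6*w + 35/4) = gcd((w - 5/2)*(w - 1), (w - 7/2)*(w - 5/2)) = w - 5/2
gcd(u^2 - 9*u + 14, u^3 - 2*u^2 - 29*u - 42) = u - 7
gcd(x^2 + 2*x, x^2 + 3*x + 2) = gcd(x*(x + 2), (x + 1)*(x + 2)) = x + 2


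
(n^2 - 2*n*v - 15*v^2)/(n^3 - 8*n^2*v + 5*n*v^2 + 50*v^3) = (-n - 3*v)/(-n^2 + 3*n*v + 10*v^2)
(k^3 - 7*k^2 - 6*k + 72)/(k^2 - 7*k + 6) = (k^2 - k - 12)/(k - 1)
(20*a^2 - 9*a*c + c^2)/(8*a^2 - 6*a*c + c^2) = (5*a - c)/(2*a - c)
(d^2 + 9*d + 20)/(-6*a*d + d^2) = (-d^2 - 9*d - 20)/(d*(6*a - d))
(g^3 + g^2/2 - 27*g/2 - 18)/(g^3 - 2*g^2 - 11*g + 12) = (g + 3/2)/(g - 1)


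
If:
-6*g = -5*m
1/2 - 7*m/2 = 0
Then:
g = 5/42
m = 1/7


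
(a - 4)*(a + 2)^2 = a^3 - 12*a - 16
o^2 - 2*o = o*(o - 2)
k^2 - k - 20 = (k - 5)*(k + 4)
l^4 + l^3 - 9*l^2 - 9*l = l*(l - 3)*(l + 1)*(l + 3)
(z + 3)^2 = z^2 + 6*z + 9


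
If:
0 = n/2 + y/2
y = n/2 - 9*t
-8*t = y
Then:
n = 0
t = 0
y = 0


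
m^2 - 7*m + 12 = (m - 4)*(m - 3)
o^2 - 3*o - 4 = (o - 4)*(o + 1)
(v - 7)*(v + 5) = v^2 - 2*v - 35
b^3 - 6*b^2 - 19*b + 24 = (b - 8)*(b - 1)*(b + 3)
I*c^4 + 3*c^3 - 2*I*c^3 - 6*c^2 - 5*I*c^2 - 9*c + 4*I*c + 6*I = (c - 3)*(c + 1)*(c - 2*I)*(I*c + 1)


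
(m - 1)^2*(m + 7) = m^3 + 5*m^2 - 13*m + 7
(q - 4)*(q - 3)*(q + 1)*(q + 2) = q^4 - 4*q^3 - 7*q^2 + 22*q + 24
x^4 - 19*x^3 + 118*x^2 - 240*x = x*(x - 8)*(x - 6)*(x - 5)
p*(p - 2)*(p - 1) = p^3 - 3*p^2 + 2*p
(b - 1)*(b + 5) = b^2 + 4*b - 5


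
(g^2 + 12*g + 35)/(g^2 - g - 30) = (g + 7)/(g - 6)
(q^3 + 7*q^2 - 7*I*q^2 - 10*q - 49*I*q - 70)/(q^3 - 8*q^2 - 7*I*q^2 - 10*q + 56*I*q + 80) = (q + 7)/(q - 8)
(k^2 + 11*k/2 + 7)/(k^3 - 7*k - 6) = (k + 7/2)/(k^2 - 2*k - 3)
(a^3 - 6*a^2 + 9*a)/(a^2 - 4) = a*(a^2 - 6*a + 9)/(a^2 - 4)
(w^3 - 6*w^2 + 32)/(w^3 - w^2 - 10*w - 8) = (w - 4)/(w + 1)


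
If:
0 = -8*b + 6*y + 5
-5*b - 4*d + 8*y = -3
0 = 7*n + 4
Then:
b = 3*y/4 + 5/8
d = 17*y/16 - 1/32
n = -4/7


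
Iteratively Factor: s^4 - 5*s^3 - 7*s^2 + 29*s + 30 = (s + 1)*(s^3 - 6*s^2 - s + 30) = (s + 1)*(s + 2)*(s^2 - 8*s + 15) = (s - 5)*(s + 1)*(s + 2)*(s - 3)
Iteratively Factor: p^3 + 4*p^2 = (p)*(p^2 + 4*p) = p^2*(p + 4)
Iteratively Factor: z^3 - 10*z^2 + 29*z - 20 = (z - 1)*(z^2 - 9*z + 20) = (z - 5)*(z - 1)*(z - 4)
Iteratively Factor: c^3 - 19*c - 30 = (c + 3)*(c^2 - 3*c - 10) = (c + 2)*(c + 3)*(c - 5)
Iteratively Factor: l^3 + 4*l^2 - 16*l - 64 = (l + 4)*(l^2 - 16) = (l - 4)*(l + 4)*(l + 4)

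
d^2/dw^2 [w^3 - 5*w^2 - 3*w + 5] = 6*w - 10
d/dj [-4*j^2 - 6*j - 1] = -8*j - 6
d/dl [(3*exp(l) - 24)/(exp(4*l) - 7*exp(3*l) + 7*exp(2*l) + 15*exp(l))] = 3*(-3*exp(4*l) + 46*exp(3*l) - 175*exp(2*l) + 112*exp(l) + 120)*exp(-l)/(exp(6*l) - 14*exp(5*l) + 63*exp(4*l) - 68*exp(3*l) - 161*exp(2*l) + 210*exp(l) + 225)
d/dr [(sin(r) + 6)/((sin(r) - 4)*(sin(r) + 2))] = (-12*sin(r) + cos(r)^2 + 3)*cos(r)/((sin(r) - 4)^2*(sin(r) + 2)^2)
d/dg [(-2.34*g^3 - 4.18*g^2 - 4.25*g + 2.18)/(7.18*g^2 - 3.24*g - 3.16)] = (-16.8012*g^4 + 15.1632*g^3 + 66.2414*g^2 - 4.8872*g + 20.4932)/(51.5524*g^4 - 46.5264*g^3 - 34.88*g^2 + 20.4768*g + 9.9856)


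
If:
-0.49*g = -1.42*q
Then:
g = 2.89795918367347*q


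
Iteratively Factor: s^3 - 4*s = (s - 2)*(s^2 + 2*s) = s*(s - 2)*(s + 2)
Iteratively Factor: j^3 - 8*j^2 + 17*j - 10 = (j - 5)*(j^2 - 3*j + 2) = (j - 5)*(j - 1)*(j - 2)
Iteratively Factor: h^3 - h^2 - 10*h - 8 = (h + 1)*(h^2 - 2*h - 8) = (h + 1)*(h + 2)*(h - 4)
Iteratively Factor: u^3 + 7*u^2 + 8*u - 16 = (u + 4)*(u^2 + 3*u - 4) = (u + 4)^2*(u - 1)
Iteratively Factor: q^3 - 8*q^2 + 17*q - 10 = (q - 1)*(q^2 - 7*q + 10) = (q - 5)*(q - 1)*(q - 2)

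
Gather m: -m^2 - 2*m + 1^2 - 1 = -m^2 - 2*m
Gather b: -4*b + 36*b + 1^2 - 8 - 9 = 32*b - 16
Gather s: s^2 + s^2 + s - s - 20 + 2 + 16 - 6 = 2*s^2 - 8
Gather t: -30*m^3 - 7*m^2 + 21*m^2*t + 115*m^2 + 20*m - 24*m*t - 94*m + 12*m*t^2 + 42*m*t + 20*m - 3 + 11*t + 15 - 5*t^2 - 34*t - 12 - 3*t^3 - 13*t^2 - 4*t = -30*m^3 + 108*m^2 - 54*m - 3*t^3 + t^2*(12*m - 18) + t*(21*m^2 + 18*m - 27)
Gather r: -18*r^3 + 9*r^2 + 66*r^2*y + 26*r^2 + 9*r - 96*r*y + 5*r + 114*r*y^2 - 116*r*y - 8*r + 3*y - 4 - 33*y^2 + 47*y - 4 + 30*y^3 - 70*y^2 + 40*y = -18*r^3 + r^2*(66*y + 35) + r*(114*y^2 - 212*y + 6) + 30*y^3 - 103*y^2 + 90*y - 8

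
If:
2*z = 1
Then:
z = 1/2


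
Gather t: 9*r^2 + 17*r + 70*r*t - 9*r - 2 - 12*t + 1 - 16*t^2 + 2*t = 9*r^2 + 8*r - 16*t^2 + t*(70*r - 10) - 1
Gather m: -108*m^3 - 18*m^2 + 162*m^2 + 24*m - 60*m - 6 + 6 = -108*m^3 + 144*m^2 - 36*m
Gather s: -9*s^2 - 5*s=-9*s^2 - 5*s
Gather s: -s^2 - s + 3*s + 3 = -s^2 + 2*s + 3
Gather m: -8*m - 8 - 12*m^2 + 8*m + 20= 12 - 12*m^2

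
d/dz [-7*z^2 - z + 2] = -14*z - 1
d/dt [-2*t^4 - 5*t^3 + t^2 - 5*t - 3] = -8*t^3 - 15*t^2 + 2*t - 5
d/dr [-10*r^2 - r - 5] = -20*r - 1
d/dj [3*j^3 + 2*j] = 9*j^2 + 2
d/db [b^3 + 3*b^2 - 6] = 3*b*(b + 2)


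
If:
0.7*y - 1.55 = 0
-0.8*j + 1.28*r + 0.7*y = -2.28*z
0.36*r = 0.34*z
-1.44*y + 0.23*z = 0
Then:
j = 62.40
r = 13.09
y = 2.21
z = 13.86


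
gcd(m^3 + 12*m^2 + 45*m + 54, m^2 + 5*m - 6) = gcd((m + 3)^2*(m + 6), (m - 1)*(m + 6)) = m + 6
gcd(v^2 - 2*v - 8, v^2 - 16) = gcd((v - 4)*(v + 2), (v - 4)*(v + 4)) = v - 4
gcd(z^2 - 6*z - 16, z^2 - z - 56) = z - 8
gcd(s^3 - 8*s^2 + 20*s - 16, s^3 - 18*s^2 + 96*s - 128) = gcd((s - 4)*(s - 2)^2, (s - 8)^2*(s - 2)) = s - 2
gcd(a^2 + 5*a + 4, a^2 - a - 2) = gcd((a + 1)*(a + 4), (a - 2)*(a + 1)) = a + 1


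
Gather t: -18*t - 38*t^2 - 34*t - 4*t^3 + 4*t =-4*t^3 - 38*t^2 - 48*t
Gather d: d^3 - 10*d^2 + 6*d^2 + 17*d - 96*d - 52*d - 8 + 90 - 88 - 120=d^3 - 4*d^2 - 131*d - 126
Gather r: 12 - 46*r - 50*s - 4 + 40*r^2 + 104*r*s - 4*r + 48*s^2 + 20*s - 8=40*r^2 + r*(104*s - 50) + 48*s^2 - 30*s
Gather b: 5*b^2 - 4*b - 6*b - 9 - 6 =5*b^2 - 10*b - 15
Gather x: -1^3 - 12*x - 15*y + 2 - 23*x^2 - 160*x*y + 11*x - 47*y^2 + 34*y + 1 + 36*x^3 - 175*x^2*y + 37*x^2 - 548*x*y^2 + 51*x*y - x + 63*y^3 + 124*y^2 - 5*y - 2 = 36*x^3 + x^2*(14 - 175*y) + x*(-548*y^2 - 109*y - 2) + 63*y^3 + 77*y^2 + 14*y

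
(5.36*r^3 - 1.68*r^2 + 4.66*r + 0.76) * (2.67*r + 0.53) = 14.3112*r^4 - 1.6448*r^3 + 11.5518*r^2 + 4.499*r + 0.4028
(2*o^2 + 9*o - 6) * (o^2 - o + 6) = 2*o^4 + 7*o^3 - 3*o^2 + 60*o - 36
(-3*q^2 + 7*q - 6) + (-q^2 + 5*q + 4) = -4*q^2 + 12*q - 2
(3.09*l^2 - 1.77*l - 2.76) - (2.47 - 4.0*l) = 3.09*l^2 + 2.23*l - 5.23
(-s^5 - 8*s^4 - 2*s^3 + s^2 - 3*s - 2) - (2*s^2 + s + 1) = -s^5 - 8*s^4 - 2*s^3 - s^2 - 4*s - 3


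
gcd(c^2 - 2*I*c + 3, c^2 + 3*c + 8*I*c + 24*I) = 1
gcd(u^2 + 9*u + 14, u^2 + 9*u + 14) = u^2 + 9*u + 14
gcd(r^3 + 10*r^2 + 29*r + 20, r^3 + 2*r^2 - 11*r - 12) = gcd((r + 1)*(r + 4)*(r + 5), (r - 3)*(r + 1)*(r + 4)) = r^2 + 5*r + 4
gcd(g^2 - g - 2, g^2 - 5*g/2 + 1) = g - 2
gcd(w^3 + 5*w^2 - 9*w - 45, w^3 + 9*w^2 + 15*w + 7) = 1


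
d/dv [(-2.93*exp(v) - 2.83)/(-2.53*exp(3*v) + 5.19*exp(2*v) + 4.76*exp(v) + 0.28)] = (-14.8258*exp(3*v) - 6.273*exp(2*v) + 29.3754*exp(v) + 12.6504)*exp(v)/(6.4009*exp(6*v) - 26.2614*exp(5*v) + 2.85050000000001*exp(4*v) + 47.992*exp(3*v) + 25.564*exp(2*v) + 2.6656*exp(v) + 0.0784)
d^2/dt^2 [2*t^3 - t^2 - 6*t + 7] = 12*t - 2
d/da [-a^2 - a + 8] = -2*a - 1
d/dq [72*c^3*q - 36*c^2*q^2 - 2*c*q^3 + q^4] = 72*c^3 - 72*c^2*q - 6*c*q^2 + 4*q^3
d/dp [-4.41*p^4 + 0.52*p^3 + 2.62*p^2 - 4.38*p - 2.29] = -17.64*p^3 + 1.56*p^2 + 5.24*p - 4.38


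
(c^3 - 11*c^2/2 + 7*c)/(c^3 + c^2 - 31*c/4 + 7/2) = 2*c*(2*c - 7)/(4*c^2 + 12*c - 7)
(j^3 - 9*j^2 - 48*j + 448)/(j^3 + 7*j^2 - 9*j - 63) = (j^2 - 16*j + 64)/(j^2 - 9)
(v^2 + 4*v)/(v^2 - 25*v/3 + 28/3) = 3*v*(v + 4)/(3*v^2 - 25*v + 28)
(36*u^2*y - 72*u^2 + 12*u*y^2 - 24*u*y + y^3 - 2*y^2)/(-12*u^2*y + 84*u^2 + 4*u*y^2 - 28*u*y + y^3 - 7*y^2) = (6*u*y - 12*u + y^2 - 2*y)/(-2*u*y + 14*u + y^2 - 7*y)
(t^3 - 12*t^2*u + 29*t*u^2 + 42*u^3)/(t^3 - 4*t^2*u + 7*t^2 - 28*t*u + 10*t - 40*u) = (t^3 - 12*t^2*u + 29*t*u^2 + 42*u^3)/(t^3 - 4*t^2*u + 7*t^2 - 28*t*u + 10*t - 40*u)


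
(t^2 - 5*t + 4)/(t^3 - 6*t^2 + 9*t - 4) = 1/(t - 1)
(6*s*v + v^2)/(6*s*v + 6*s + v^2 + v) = v/(v + 1)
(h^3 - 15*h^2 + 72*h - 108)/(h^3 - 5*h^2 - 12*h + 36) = (h^2 - 9*h + 18)/(h^2 + h - 6)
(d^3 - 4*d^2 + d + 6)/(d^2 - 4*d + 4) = (d^2 - 2*d - 3)/(d - 2)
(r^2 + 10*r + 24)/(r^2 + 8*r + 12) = (r + 4)/(r + 2)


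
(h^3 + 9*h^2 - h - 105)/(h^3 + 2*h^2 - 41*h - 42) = (h^2 + 2*h - 15)/(h^2 - 5*h - 6)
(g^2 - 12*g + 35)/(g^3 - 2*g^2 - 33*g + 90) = (g - 7)/(g^2 + 3*g - 18)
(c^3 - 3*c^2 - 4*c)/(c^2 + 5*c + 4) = c*(c - 4)/(c + 4)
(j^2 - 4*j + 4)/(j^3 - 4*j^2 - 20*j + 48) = (j - 2)/(j^2 - 2*j - 24)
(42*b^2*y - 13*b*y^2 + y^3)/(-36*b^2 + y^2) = y*(-7*b + y)/(6*b + y)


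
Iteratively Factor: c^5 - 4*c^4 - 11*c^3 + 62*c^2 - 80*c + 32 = (c + 4)*(c^4 - 8*c^3 + 21*c^2 - 22*c + 8) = (c - 2)*(c + 4)*(c^3 - 6*c^2 + 9*c - 4) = (c - 4)*(c - 2)*(c + 4)*(c^2 - 2*c + 1) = (c - 4)*(c - 2)*(c - 1)*(c + 4)*(c - 1)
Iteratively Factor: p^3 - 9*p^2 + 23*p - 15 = (p - 1)*(p^2 - 8*p + 15) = (p - 5)*(p - 1)*(p - 3)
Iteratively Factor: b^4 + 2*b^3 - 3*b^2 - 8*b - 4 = (b - 2)*(b^3 + 4*b^2 + 5*b + 2) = (b - 2)*(b + 2)*(b^2 + 2*b + 1) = (b - 2)*(b + 1)*(b + 2)*(b + 1)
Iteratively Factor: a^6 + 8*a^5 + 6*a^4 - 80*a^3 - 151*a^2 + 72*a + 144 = (a + 1)*(a^5 + 7*a^4 - a^3 - 79*a^2 - 72*a + 144) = (a - 1)*(a + 1)*(a^4 + 8*a^3 + 7*a^2 - 72*a - 144) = (a - 1)*(a + 1)*(a + 4)*(a^3 + 4*a^2 - 9*a - 36) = (a - 1)*(a + 1)*(a + 3)*(a + 4)*(a^2 + a - 12) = (a - 1)*(a + 1)*(a + 3)*(a + 4)^2*(a - 3)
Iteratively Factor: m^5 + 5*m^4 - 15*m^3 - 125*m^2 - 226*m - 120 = (m + 3)*(m^4 + 2*m^3 - 21*m^2 - 62*m - 40) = (m + 2)*(m + 3)*(m^3 - 21*m - 20) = (m + 1)*(m + 2)*(m + 3)*(m^2 - m - 20) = (m - 5)*(m + 1)*(m + 2)*(m + 3)*(m + 4)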